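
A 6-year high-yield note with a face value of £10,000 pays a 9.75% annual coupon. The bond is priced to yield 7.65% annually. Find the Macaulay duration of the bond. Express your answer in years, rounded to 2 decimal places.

Periodic yield y = 0.0765. Discount each cash flow and weight by its year:
  t   CF        PV=CF/(1+0.0765)^t    t·PV
  1       975.00       905.7130       905.7130
  2       975.00       841.3497     1,682.6994
  3       975.00       781.5603     2,344.6810
  4       975.00       726.0198     2,904.0793
  5       975.00       674.4262     3,372.1311
  6    10,975.00     7,052.1302    42,312.7814
  Σ                 10,981.1993    53,522.0852
Price P = Σ PV = 10,981.1993.
Macaulay duration = Σ(t·PV) / P = 53,522.0852 / 10,981.1993 = 4.87397 years.

4.87 years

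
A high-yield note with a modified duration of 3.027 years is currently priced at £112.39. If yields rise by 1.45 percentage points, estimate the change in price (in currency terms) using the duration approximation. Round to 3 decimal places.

-£4.933

Duration approximation: ΔP/P ≈ -D_mod · Δy = -3.027 × (+0.0145) = -0.0438915.
ΔP ≈ 112.39 × (-0.0438915) = -4.932965685.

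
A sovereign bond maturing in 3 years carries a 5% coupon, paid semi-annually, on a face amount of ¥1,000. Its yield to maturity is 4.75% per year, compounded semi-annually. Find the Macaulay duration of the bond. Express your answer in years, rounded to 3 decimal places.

2.824 years

Periodic yield y = 0.02375. Discount each cash flow and weight by its period:
  t   CF        PV=CF/(1+0.02375)^t    t·PV
  1        25.00        24.4200        24.4200
  2        25.00        23.8535        47.7070
  3        25.00        23.3001        69.9004
  4        25.00        22.7596        91.0383
  5        25.00        22.2316       111.1579
  6     1,025.00       890.3492     5,342.0952
  Σ                  1,006.9140     5,686.3189
Price P = Σ PV = 1,006.9140.
Macaulay duration = Σ(t·PV) / P = 5,686.3189 / 1,006.9140 = 5.64727 half-year periods.
In years: 5.64727 / 2 = 2.82364 years.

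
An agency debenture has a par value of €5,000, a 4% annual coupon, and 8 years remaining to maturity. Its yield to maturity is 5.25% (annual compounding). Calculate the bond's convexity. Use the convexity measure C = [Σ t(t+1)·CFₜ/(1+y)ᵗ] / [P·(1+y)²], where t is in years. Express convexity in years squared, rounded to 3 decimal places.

53.783

With y = 0.0525:
  t   CF        PV=CF/(1+0.0525)^t    t·PV        t(t+1)·PV
  1       200.00       190.0238       190.0238         380.0475
  2       200.00       180.5451       361.0903       1,083.2708
  3       200.00       171.5393       514.6180       2,058.4718
  4       200.00       162.9827       651.9309       3,259.6545
  5       200.00       154.8529       774.2647       4,645.5884
  6       200.00       147.1287       882.7721       6,179.4050
  7       200.00       139.7897       978.5281       7,828.2248
  8     5,200.00     3,453.2380    27,625.9038     248,633.1339
  Σ                  4,600.1003    31,979.1316     274,067.7967
P = 4,600.1003.
Convexity = Σ t(t+1)·PV / [P·(1+y)²] = 274,067.7967 / (4,600.1003 × 1.107756) = 53.78318.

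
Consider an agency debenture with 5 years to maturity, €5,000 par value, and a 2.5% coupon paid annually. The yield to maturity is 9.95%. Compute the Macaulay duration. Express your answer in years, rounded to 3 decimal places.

Periodic yield y = 0.0995. Discount each cash flow and weight by its year:
  t   CF        PV=CF/(1+0.0995)^t    t·PV
  1       125.00       113.6880       113.6880
  2       125.00       103.3998       206.7995
  3       125.00        94.0425       282.1276
  4       125.00        85.5321       342.1284
  5     5,125.00     3,189.4640    15,947.3199
  Σ                  3,586.1264    16,892.0634
Price P = Σ PV = 3,586.1264.
Macaulay duration = Σ(t·PV) / P = 16,892.0634 / 3,586.1264 = 4.71039 years.

4.710 years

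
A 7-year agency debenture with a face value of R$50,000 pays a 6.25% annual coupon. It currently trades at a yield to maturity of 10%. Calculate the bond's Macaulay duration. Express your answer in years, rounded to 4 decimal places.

5.7425 years

Periodic yield y = 0.1. Discount each cash flow and weight by its year:
  t   CF        PV=CF/(1+0.1)^t    t·PV
  1     3,125.00     2,840.9091     2,840.9091
  2     3,125.00     2,582.6446     5,165.2893
  3     3,125.00     2,347.8588     7,043.5763
  4     3,125.00     2,134.4170     8,537.6682
  5     3,125.00     1,940.3791     9,701.8957
  6     3,125.00     1,763.9810    10,583.8862
  7    53,125.00    27,261.5250   190,830.6752
  Σ                 40,871.7147   234,703.8999
Price P = Σ PV = 40,871.7147.
Macaulay duration = Σ(t·PV) / P = 234,703.8999 / 40,871.7147 = 5.74245 years.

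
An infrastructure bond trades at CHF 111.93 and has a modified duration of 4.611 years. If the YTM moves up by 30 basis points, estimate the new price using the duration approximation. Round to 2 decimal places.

Duration approximation: ΔP/P ≈ -D_mod · Δy = -4.611 × (+0.003) = -0.013833.
New price ≈ 111.93 × (1 - 0.013833) = 110.38167231.

CHF 110.38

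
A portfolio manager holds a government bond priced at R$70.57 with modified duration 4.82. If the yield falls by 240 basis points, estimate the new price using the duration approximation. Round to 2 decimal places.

Duration approximation: ΔP/P ≈ -D_mod · Δy = -4.82 × (-0.024) = +0.115680.
New price ≈ 70.57 × (1 + 0.115680) = 78.7335376.

R$78.73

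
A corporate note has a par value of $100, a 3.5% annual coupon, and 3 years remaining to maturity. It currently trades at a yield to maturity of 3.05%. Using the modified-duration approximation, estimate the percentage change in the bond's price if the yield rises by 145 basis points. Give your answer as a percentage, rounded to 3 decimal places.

-4.081%

Periodic yield y = 0.0305. Modified duration first:
  t   CF        PV=CF/(1+0.0305)^t    t·PV
  1         3.50         3.3964         3.3964
  2         3.50         3.2959         6.5918
  3       103.50        94.5794       283.7381
  Σ                    101.2717       293.7263
P = 101.2717; D_Mac = 2.90038 yrs; D_mod = 2.90038/(1+0.0305) = 2.81454 yrs.
ΔP/P ≈ -D_mod · Δy = -2.81454 × (+0.0145) = -0.040811 = -4.0811%.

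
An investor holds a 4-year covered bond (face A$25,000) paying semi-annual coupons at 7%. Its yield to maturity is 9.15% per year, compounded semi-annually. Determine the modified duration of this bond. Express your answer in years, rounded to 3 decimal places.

Periodic yield y = 0.04575. First find Macaulay duration:
  t   CF        PV=CF/(1+0.04575)^t    t·PV
  1       875.00       836.7201       836.7201
  2       875.00       800.1148     1,600.2296
  3       875.00       765.1110     2,295.3329
  4       875.00       731.6385     2,926.5541
  5       875.00       699.6304     3,498.1521
  6       875.00       669.0226     4,014.1358
  7       875.00       639.7539     4,478.2773
  8    25,875.00    18,090.7833   144,726.2667
  Σ                 23,232.7747   164,375.6686
P = 23,232.7747; Macaulay duration = 164,375.6686 / 23,232.7747 = 7.07516 half-year periods = 3.53758 years.
Modified duration = D_Mac / (1 + y) = 3.53758 / 1.04575 = 3.38282 years.

3.383 years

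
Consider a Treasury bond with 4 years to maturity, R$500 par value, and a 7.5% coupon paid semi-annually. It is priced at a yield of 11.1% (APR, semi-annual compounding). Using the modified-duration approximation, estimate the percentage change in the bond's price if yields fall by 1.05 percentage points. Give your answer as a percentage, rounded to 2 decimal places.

+3.48%

Periodic yield y = 0.0555. Modified duration first:
  t   CF        PV=CF/(1+0.0555)^t    t·PV
  1        18.75        17.7641        17.7641
  2        18.75        16.8300        33.6601
  3        18.75        15.9451        47.8352
  4        18.75        15.1067        60.4266
  5        18.75        14.3123        71.5616
  6        18.75        13.5598        81.3585
  7        18.75        12.8468        89.9273
  8       518.75       336.7381     2,693.9045
  Σ                    443.1027     3,096.4379
P = 443.1027; D_Mac = 6.98808 half-year periods = 3.49404 yrs; D_mod = 3.49404/(1+0.0555) = 3.31032 yrs.
ΔP/P ≈ -D_mod · Δy = -3.31032 × (-0.0105) = +0.034758 = +3.4758%.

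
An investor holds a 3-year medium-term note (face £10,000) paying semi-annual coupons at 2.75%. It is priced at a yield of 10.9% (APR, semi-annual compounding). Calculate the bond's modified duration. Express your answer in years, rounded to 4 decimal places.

2.7362 years

Periodic yield y = 0.0545. First find Macaulay duration:
  t   CF        PV=CF/(1+0.0545)^t    t·PV
  1       137.50       130.3936       130.3936
  2       137.50       123.6544       247.3088
  3       137.50       117.2635       351.7906
  4       137.50       111.2030       444.8119
  5       137.50       105.4556       527.2782
  6    10,137.50     7,373.1210    44,238.7262
  Σ                  7,961.0911    45,940.3091
P = 7,961.0911; Macaulay duration = 45,940.3091 / 7,961.0911 = 5.77060 half-year periods = 2.88530 years.
Modified duration = D_Mac / (1 + y) = 2.88530 / 1.0545 = 2.73618 years.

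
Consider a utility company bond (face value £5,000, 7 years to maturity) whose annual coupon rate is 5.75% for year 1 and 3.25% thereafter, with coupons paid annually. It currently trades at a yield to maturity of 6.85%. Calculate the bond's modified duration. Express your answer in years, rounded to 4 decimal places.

5.7433 years

Periodic yield y = 0.0685. First find Macaulay duration:
  t   CF        PV=CF/(1+0.0685)^t    t·PV
  1       287.50       269.0688       269.0688
  2       162.50       142.3326       284.6652
  3       162.50       133.2078       399.6235
  4       162.50       124.6681       498.6723
  5       162.50       116.6758       583.3789
  6       162.50       109.1959       655.1752
  7     5,162.50     3,246.6717    22,726.7021
  Σ                  4,141.8207    25,417.2860
P = 4,141.8207; Macaulay duration = 25,417.2860 / 4,141.8207 = 6.13674 years.
Modified duration = D_Mac / (1 + y) = 6.13674 / 1.0685 = 5.74332 years.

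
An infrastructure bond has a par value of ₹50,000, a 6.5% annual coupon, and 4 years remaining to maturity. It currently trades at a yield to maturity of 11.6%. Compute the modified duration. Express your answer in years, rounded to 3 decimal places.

3.238 years

Periodic yield y = 0.116. First find Macaulay duration:
  t   CF        PV=CF/(1+0.116)^t    t·PV
  1     3,250.00     2,912.1864     2,912.1864
  2     3,250.00     2,609.4860     5,218.9720
  3     3,250.00     2,338.2491     7,014.7473
  4    53,250.00    34,329.1329   137,316.5315
  Σ                 42,189.0544   152,462.4372
P = 42,189.0544; Macaulay duration = 152,462.4372 / 42,189.0544 = 3.61379 years.
Modified duration = D_Mac / (1 + y) = 3.61379 / 1.116 = 3.23816 years.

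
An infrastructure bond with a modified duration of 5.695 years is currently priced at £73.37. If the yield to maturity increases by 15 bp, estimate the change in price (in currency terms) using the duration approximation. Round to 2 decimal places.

-£0.63

Duration approximation: ΔP/P ≈ -D_mod · Δy = -5.695 × (+0.0015) = -0.0085425.
ΔP ≈ 73.37 × (-0.0085425) = -0.626763225.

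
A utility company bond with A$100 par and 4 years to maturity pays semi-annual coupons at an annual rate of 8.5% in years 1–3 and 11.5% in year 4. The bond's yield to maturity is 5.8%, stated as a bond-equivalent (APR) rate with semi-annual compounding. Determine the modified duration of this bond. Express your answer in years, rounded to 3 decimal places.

3.407 years

Periodic yield y = 0.029. First find Macaulay duration:
  t   CF        PV=CF/(1+0.029)^t    t·PV
  1         4.25         4.1302         4.1302
  2         4.25         4.0138         8.0276
  3         4.25         3.9007        11.7021
  4         4.25         3.7908        15.1631
  5         4.25         3.6839        18.4197
  6         4.25         3.5801        21.4807
  7         5.75         4.7072        32.9502
  8       105.75        84.1313       673.0501
  Σ                    111.9380       784.9237
P = 111.9380; Macaulay duration = 784.9237 / 111.9380 = 7.01213 half-year periods = 3.50606 years.
Modified duration = D_Mac / (1 + y) = 3.50606 / 1.029 = 3.40725 years.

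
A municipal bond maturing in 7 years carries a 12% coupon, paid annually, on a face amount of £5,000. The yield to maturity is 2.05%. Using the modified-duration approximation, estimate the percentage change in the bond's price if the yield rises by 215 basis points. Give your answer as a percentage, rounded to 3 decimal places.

-11.685%

Periodic yield y = 0.0205. Modified duration first:
  t   CF        PV=CF/(1+0.0205)^t    t·PV
  1       600.00       587.9471       587.9471
  2       600.00       576.1363     1,152.2726
  3       600.00       564.5628     1,693.6883
  4       600.00       553.2217     2,212.8868
  5       600.00       542.1085     2,710.5424
  6       600.00       531.2185     3,187.3110
  7     5,600.00     4,858.4413    34,009.0894
  Σ                  8,213.6362    45,553.7376
P = 8,213.6362; D_Mac = 5.54611 yrs; D_mod = 5.54611/(1+0.0205) = 5.43470 yrs.
ΔP/P ≈ -D_mod · Δy = -5.43470 × (+0.0215) = -0.116846 = -11.6846%.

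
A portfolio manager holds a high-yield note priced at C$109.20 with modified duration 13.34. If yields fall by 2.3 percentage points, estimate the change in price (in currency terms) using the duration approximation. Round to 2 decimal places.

+C$33.50

Duration approximation: ΔP/P ≈ -D_mod · Δy = -13.34 × (-0.023) = +0.306820.
ΔP ≈ 109.20 × (+0.306820) = +33.504744.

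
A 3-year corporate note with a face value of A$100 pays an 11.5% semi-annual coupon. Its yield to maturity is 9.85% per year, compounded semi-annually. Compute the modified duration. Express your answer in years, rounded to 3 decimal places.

2.506 years

Periodic yield y = 0.04925. First find Macaulay duration:
  t   CF        PV=CF/(1+0.04925)^t    t·PV
  1         5.75         5.4801         5.4801
  2         5.75         5.2229        10.4458
  3         5.75         4.9777        14.9332
  4         5.75         4.7441        18.9763
  5         5.75         4.5214        22.6070
  6       105.75        79.2513       475.5079
  Σ                    104.1975       547.9503
P = 104.1975; Macaulay duration = 547.9503 / 104.1975 = 5.25877 half-year periods = 2.62938 years.
Modified duration = D_Mac / (1 + y) = 2.62938 / 1.04925 = 2.50596 years.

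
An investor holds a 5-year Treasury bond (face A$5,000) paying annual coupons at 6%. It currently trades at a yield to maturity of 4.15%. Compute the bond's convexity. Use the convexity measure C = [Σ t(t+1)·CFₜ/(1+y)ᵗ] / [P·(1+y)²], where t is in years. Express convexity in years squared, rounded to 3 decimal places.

With y = 0.0415:
  t   CF        PV=CF/(1+0.0415)^t    t·PV        t(t+1)·PV
  1       300.00       288.0461       288.0461         576.0922
  2       300.00       276.5685       553.1370       1,659.4110
  3       300.00       265.5482       796.6447       3,186.5789
  4       300.00       254.9671     1,019.8684       5,099.3422
  5     5,300.00     4,324.9341    21,624.6707     129,748.0241
  Σ                  5,410.0641    24,282.3669     140,269.4483
P = 5,410.0641.
Convexity = Σ t(t+1)·PV / [P·(1+y)²] = 140,269.4483 / (5,410.0641 × 1.084722) = 23.90243.

23.902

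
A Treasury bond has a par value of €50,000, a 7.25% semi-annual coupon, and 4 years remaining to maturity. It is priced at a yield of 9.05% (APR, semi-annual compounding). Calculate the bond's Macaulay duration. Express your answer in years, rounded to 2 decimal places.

Periodic yield y = 0.04525. Discount each cash flow and weight by its period:
  t   CF        PV=CF/(1+0.04525)^t    t·PV
  1     1,812.50     1,734.0349     1,734.0349
  2     1,812.50     1,658.9667     3,317.9334
  3     1,812.50     1,587.1482     4,761.4447
  4     1,812.50     1,518.4389     6,073.7554
  5     1,812.50     1,452.7040     7,263.5200
  6     1,812.50     1,389.8149     8,338.8893
  7     1,812.50     1,329.6483     9,307.5381
  8    51,812.50    36,364.1247   290,912.9974
  Σ                 47,034.8805   331,710.1132
Price P = Σ PV = 47,034.8805.
Macaulay duration = Σ(t·PV) / P = 331,710.1132 / 47,034.8805 = 7.05243 half-year periods.
In years: 7.05243 / 2 = 3.52621 years.

3.53 years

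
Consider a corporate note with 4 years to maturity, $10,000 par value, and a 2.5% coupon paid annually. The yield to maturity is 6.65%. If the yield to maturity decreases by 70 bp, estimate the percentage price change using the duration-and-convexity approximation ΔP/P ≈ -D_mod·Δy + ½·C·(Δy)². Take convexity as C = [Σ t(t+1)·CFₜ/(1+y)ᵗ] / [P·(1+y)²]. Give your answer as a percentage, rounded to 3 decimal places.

With y = 0.0665:
  t   CF        PV=CF/(1+0.0665)^t    t·PV        t(t+1)·PV
  1       250.00       234.4116       234.4116         468.8233
  2       250.00       219.7952       439.5905       1,318.7715
  3       250.00       206.0902       618.2707       2,473.0829
  4    10,250.00     7,922.8316    31,691.3265     158,456.6324
  Σ                  8,583.1287    32,983.5993     162,717.3100
P = 8,583.1287; D_Mac = 3.84284 yrs; D_mod = 3.60323 yrs; C = 16.66734.
Duration effect: -3.60323 × (-0.007) = +0.025223
Convexity effect: 0.5 × 16.66734 × (-0.007)² = +0.0004083
ΔP/P ≈ +0.025223 + 0.0004083 = +0.025631 = +2.5631%.

+2.563%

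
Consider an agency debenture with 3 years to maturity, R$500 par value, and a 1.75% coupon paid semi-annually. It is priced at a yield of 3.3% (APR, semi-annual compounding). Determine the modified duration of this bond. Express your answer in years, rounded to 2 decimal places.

Periodic yield y = 0.0165. First find Macaulay duration:
  t   CF        PV=CF/(1+0.0165)^t    t·PV
  1        4.375         4.3040         4.3040
  2        4.375         4.2341         8.4682
  3        4.375         4.1654        12.4962
  4        4.375         4.0978        16.3911
  5        4.375         4.0313        20.1563
  6      504.375       457.2032     2,743.2192
  Σ                    478.0357     2,805.0350
P = 478.0357; Macaulay duration = 2,805.0350 / 478.0357 = 5.86784 half-year periods = 2.93392 years.
Modified duration = D_Mac / (1 + y) = 2.93392 / 1.0165 = 2.88629 years.

2.89 years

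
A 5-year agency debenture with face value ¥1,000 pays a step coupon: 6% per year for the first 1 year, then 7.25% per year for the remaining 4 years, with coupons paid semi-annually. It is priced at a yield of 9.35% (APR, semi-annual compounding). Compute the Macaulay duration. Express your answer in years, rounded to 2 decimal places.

4.29 years

Periodic yield y = 0.04675. Discount each cash flow and weight by its period:
  t   CF        PV=CF/(1+0.04675)^t    t·PV
  1        30.00        28.6601        28.6601
  2        30.00        27.3801        54.7602
  3        36.25        31.6067        94.8201
  4        36.25        30.1951       120.7803
  5        36.25        28.8465       144.2325
  6        36.25        27.5582       165.3490
  7        36.25        26.3274       184.2915
  8        36.25        25.1515       201.2122
  9        36.25        24.0282       216.2538
  10    1,036.25       656.1979     6,561.9792
  Σ                    905.9517     7,772.3389
Price P = Σ PV = 905.9517.
Macaulay duration = Σ(t·PV) / P = 7,772.3389 / 905.9517 = 8.57920 half-year periods.
In years: 8.57920 / 2 = 4.28960 years.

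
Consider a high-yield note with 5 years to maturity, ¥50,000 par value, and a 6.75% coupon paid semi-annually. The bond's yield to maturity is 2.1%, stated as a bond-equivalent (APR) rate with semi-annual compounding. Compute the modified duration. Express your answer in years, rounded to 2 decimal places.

Periodic yield y = 0.0105. First find Macaulay duration:
  t   CF        PV=CF/(1+0.0105)^t    t·PV
  1     1,687.50     1,669.9654     1,669.9654
  2     1,687.50     1,652.6129     3,305.2259
  3     1,687.50     1,635.4408     4,906.3224
  4     1,687.50     1,618.4471     6,473.7884
  5     1,687.50     1,601.6300     8,008.1500
  6     1,687.50     1,584.9876     9,509.9257
  7     1,687.50     1,568.5182    10,979.6273
  8     1,687.50     1,552.2199    12,417.7590
  9     1,687.50     1,536.0909    13,824.8182
  10   51,687.50    46,561.0053   465,610.0528
  Σ                 60,980.9180   536,705.6349
P = 60,980.9180; Macaulay duration = 536,705.6349 / 60,980.9180 = 8.80121 half-year periods = 4.40060 years.
Modified duration = D_Mac / (1 + y) = 4.40060 / 1.0105 = 4.35488 years.

4.35 years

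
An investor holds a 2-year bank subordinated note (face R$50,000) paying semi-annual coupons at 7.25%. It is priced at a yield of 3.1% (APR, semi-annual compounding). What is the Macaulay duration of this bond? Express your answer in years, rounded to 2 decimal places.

Periodic yield y = 0.0155. Discount each cash flow and weight by its period:
  t   CF        PV=CF/(1+0.0155)^t    t·PV
  1     1,812.50     1,784.8351     1,784.8351
  2     1,812.50     1,757.5924     3,515.1847
  3     1,812.50     1,730.7655     5,192.2965
  4    51,812.50    48,720.8478   194,883.3912
  Σ                 53,994.0407   205,375.7075
Price P = Σ PV = 53,994.0407.
Macaulay duration = Σ(t·PV) / P = 205,375.7075 / 53,994.0407 = 3.80367 half-year periods.
In years: 3.80367 / 2 = 1.90184 years.

1.90 years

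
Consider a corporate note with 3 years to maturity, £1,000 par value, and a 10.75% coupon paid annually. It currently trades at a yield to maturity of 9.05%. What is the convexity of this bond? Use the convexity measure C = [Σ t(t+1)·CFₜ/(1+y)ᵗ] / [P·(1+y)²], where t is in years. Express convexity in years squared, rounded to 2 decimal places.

8.86

With y = 0.0905:
  t   CF        PV=CF/(1+0.0905)^t    t·PV        t(t+1)·PV
  1       107.50        98.5786        98.5786         197.1573
  2       107.50        90.3976       180.7953         542.3859
  3     1,107.50       854.0174     2,562.0522      10,248.2089
  Σ                  1,042.9937     2,841.4262      10,987.7521
P = 1,042.9937.
Convexity = Σ t(t+1)·PV / [P·(1+y)²] = 10,987.7521 / (1,042.9937 × 1.189190) = 8.85882.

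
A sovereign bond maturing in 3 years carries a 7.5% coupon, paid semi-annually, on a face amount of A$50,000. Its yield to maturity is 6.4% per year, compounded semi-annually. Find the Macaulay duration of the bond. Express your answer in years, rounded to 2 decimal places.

2.75 years

Periodic yield y = 0.032. Discount each cash flow and weight by its period:
  t   CF        PV=CF/(1+0.032)^t    t·PV
  1     1,875.00     1,816.8605     1,816.8605
  2     1,875.00     1,760.5237     3,521.0474
  3     1,875.00     1,705.9338     5,117.8015
  4     1,875.00     1,653.0367     6,612.1466
  5     1,875.00     1,601.7797     8,008.8985
  6    51,875.00    42,941.7685   257,650.6108
  Σ                 51,479.9028   282,727.3653
Price P = Σ PV = 51,479.9028.
Macaulay duration = Σ(t·PV) / P = 282,727.3653 / 51,479.9028 = 5.49199 half-year periods.
In years: 5.49199 / 2 = 2.74600 years.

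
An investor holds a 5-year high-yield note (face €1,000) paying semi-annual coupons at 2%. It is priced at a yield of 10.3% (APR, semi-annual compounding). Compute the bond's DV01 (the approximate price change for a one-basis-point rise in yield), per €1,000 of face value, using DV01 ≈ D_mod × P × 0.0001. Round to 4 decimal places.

Periodic yield y = 0.0515.
  t   CF        PV=CF/(1+0.0515)^t    t·PV
  1        10.00         9.5102         9.5102
  2        10.00         9.0444        18.0889
  3        10.00         8.6015        25.8044
  4        10.00         8.1802        32.7207
  5        10.00         7.7795        38.8977
  6        10.00         7.3985        44.3911
  7        10.00         7.0361        49.2530
  8        10.00         6.6915        53.5323
  9        10.00         6.3638        57.2742
  10    1,010.00       611.2637     6,112.6370
  Σ                    681.8695     6,442.1094
P = 681.8695; D_Mac = 9.44772 half-year periods = 4.72386 yrs; D_mod = 4.49249 yrs.
DV01 ≈ 4.49249 × 681.8695 × 0.0001 = 0.306330.

€0.3063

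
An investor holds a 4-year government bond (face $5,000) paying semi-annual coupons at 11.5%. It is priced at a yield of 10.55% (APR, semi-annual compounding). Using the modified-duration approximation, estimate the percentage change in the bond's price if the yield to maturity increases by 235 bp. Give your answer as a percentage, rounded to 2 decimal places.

-7.43%

Periodic yield y = 0.05275. Modified duration first:
  t   CF        PV=CF/(1+0.05275)^t    t·PV
  1       287.50       273.0943       273.0943
  2       287.50       259.4104       518.8208
  3       287.50       246.4121       739.2364
  4       287.50       234.0652       936.2608
  5       287.50       222.3369     1,111.6846
  6       287.50       211.1963     1,267.1779
  7       287.50       200.6139     1,404.2976
  8     5,287.50     3,504.6801    28,037.4406
  Σ                  5,151.8093    34,288.0130
P = 5,151.8093; D_Mac = 6.65553 half-year periods = 3.32776 yrs; D_mod = 3.32776/(1+0.05275) = 3.16102 yrs.
ΔP/P ≈ -D_mod · Δy = -3.16102 × (+0.0235) = -0.074284 = -7.4284%.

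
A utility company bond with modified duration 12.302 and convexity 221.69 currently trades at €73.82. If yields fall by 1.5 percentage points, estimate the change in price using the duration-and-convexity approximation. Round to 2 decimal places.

Duration effect: -D_mod·Δy = -12.302 × (-0.015) = +0.184530
Convexity effect: ½·C·(Δy)² = 0.5 × 221.69 × (-0.015)² = +0.024940125
ΔP/P ≈ +0.184530 + 0.024940125 = +0.209470125
ΔP ≈ 73.82 × (+0.209470125) = +15.4630846275.

+€15.46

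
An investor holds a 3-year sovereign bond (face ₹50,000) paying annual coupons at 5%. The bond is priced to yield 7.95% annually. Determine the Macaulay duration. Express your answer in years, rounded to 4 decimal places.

Periodic yield y = 0.0795. Discount each cash flow and weight by its year:
  t   CF        PV=CF/(1+0.0795)^t    t·PV
  1     2,500.00     2,315.8870     2,315.8870
  2     2,500.00     2,145.3330     4,290.6660
  3    52,500.00    41,734.1299   125,202.3897
  Σ                 46,195.3499   131,808.9427
Price P = Σ PV = 46,195.3499.
Macaulay duration = Σ(t·PV) / P = 131,808.9427 / 46,195.3499 = 2.85329 years.

2.8533 years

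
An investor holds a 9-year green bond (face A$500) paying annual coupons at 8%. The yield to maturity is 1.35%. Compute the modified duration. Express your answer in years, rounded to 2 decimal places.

7.14 years

Periodic yield y = 0.0135. First find Macaulay duration:
  t   CF        PV=CF/(1+0.0135)^t    t·PV
  1        40.00        39.4672        39.4672
  2        40.00        38.9415        77.8830
  3        40.00        38.4228       115.2683
  4        40.00        37.9110       151.6439
  5        40.00        37.4060       187.0300
  6        40.00        36.9077       221.4465
  7        40.00        36.4161       254.9129
  8        40.00        35.9311       287.4484
  9       540.00       478.6080     4,307.4723
  Σ                    780.0114     5,642.5724
P = 780.0114; Macaulay duration = 5,642.5724 / 780.0114 = 7.23396 years.
Modified duration = D_Mac / (1 + y) = 7.23396 / 1.0135 = 7.13760 years.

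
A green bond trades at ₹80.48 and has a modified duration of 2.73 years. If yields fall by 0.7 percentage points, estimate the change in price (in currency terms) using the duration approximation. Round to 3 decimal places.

+₹1.538

Duration approximation: ΔP/P ≈ -D_mod · Δy = -2.73 × (-0.007) = +0.019110.
ΔP ≈ 80.48 × (+0.019110) = +1.5379728.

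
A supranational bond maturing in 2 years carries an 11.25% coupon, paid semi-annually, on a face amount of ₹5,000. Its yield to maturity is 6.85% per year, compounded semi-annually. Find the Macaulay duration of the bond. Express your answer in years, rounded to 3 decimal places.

Periodic yield y = 0.03425. Discount each cash flow and weight by its period:
  t   CF        PV=CF/(1+0.03425)^t    t·PV
  1       281.25       271.9362       271.9362
  2       281.25       262.9308       525.8616
  3       281.25       254.2236       762.6709
  4     5,281.25     4,615.6685    18,462.6739
  Σ                  5,404.7591    20,023.1427
Price P = Σ PV = 5,404.7591.
Macaulay duration = Σ(t·PV) / P = 20,023.1427 / 5,404.7591 = 3.70472 half-year periods.
In years: 3.70472 / 2 = 1.85236 years.

1.852 years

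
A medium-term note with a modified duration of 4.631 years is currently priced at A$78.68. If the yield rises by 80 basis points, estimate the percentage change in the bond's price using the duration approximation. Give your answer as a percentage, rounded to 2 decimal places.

-3.70%

Duration approximation: ΔP/P ≈ -D_mod · Δy = -4.631 × (+0.008) = -0.037048.
As a percentage: -3.7048%.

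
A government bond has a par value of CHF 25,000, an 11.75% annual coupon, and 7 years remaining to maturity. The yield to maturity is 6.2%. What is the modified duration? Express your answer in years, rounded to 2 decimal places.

Periodic yield y = 0.062. First find Macaulay duration:
  t   CF        PV=CF/(1+0.062)^t    t·PV
  1     2,937.50     2,766.0075     2,766.0075
  2     2,937.50     2,604.5269     5,209.0537
  3     2,937.50     2,452.4735     7,357.4205
  4     2,937.50     2,309.2971     9,237.1884
  5     2,937.50     2,174.4794    10,872.3968
  6     2,937.50     2,047.5324    12,285.1942
  7    27,937.50    18,336.4781   128,355.3465
  Σ                 32,690.7948   176,082.6076
P = 32,690.7948; Macaulay duration = 176,082.6076 / 32,690.7948 = 5.38631 years.
Modified duration = D_Mac / (1 + y) = 5.38631 / 1.062 = 5.07185 years.

5.07 years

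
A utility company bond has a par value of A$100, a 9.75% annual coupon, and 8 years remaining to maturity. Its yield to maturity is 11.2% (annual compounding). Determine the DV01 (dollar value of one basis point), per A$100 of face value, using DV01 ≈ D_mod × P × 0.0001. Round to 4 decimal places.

A$0.0485

Periodic yield y = 0.112.
  t   CF        PV=CF/(1+0.112)^t    t·PV
  1         9.75         8.7680         8.7680
  2         9.75         7.8849        15.7698
  3         9.75         7.0907        21.2722
  4         9.75         6.3765        25.5062
  5         9.75         5.7343        28.6715
  6         9.75         5.1567        30.9405
  7         9.75         4.6374        32.4615
  8       109.75        46.9425       375.5400
  Σ                     92.5910       538.9296
P = 92.5910; D_Mac = 5.82054 yrs; D_mod = 5.23430 yrs.
DV01 ≈ 5.23430 × 92.5910 × 0.0001 = 0.048465.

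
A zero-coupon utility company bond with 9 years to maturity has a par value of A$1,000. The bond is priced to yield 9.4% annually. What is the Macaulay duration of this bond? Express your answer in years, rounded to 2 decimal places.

9.00 years

A zero-coupon bond has a single cash flow at maturity, so its Macaulay duration equals its maturity: 9 years.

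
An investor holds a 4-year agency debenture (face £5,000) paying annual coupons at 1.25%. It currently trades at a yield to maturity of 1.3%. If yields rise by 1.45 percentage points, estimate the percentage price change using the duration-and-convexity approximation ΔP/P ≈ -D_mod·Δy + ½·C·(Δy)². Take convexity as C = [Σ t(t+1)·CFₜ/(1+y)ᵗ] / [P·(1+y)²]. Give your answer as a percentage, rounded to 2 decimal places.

-5.42%

With y = 0.013:
  t   CF        PV=CF/(1+0.013)^t    t·PV        t(t+1)·PV
  1        62.50        61.6979        61.6979         123.3959
  2        62.50        60.9061       121.8123         365.4369
  3        62.50        60.1245       180.3736         721.4943
  4     5,062.50     4,807.5881    19,230.3525      96,151.7627
  Σ                  4,990.3167    19,594.2364      97,362.0898
P = 4,990.3167; D_Mac = 3.92645 yrs; D_mod = 3.87606 yrs; C = 19.01266.
Duration effect: -3.87606 × (+0.0145) = -0.056203
Convexity effect: 0.5 × 19.01266 × (0.0145)² = +0.0019987
ΔP/P ≈ -0.056203 + 0.0019987 = -0.054204 = -5.4204%.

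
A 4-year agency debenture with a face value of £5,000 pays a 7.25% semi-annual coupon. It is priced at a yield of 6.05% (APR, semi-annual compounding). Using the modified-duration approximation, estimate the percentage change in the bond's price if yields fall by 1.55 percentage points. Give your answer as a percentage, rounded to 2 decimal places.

Periodic yield y = 0.03025. Modified duration first:
  t   CF        PV=CF/(1+0.03025)^t    t·PV
  1       181.25       175.9282       175.9282
  2       181.25       170.7626       341.5252
  3       181.25       165.7487       497.2461
  4       181.25       160.8820       643.5281
  5       181.25       156.1582       780.7912
  6       181.25       151.5731       909.4389
  7       181.25       147.1227     1,029.8588
  8     5,181.25     4,082.1933    32,657.5462
  Σ                  5,210.3689    37,035.8627
P = 5,210.3689; D_Mac = 7.10811 half-year periods = 3.55405 yrs; D_mod = 3.55405/(1+0.03025) = 3.44970 yrs.
ΔP/P ≈ -D_mod · Δy = -3.44970 × (-0.0155) = +0.053470 = +5.3470%.

+5.35%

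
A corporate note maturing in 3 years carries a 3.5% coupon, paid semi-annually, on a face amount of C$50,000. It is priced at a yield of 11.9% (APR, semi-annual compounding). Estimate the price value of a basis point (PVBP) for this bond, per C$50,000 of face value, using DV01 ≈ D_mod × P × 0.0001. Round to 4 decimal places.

Periodic yield y = 0.0595.
  t   CF        PV=CF/(1+0.0595)^t    t·PV
  1       875.00       825.8613       825.8613
  2       875.00       779.4821     1,558.9641
  3       875.00       735.7075     2,207.1224
  4       875.00       694.3912     2,777.5648
  5       875.00       655.3952     3,276.9759
  6    50,875.00    35,966.5396   215,799.2378
  Σ                 39,657.3768   226,445.7263
P = 39,657.3768; D_Mac = 5.71005 half-year periods = 2.85503 yrs; D_mod = 2.69469 yrs.
DV01 ≈ 2.69469 × 39,657.3768 × 0.0001 = 10.686443.

C$10.6864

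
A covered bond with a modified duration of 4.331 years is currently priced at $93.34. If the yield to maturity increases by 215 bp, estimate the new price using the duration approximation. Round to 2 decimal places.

$84.65

Duration approximation: ΔP/P ≈ -D_mod · Δy = -4.331 × (+0.0215) = -0.0931165.
New price ≈ 93.34 × (1 - 0.0931165) = 84.64850589.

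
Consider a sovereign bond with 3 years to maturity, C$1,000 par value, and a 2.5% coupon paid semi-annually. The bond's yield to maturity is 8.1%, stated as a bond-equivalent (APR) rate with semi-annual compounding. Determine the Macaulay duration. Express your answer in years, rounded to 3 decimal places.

2.900 years

Periodic yield y = 0.0405. Discount each cash flow and weight by its period:
  t   CF        PV=CF/(1+0.0405)^t    t·PV
  1        12.50        12.0135        12.0135
  2        12.50        11.5458        23.0917
  3        12.50        11.0964        33.2893
  4        12.50        10.6645        42.6581
  5        12.50        10.2494        51.2471
  6     1,012.50       797.8891     4,787.3345
  Σ                    853.4588     4,949.6342
Price P = Σ PV = 853.4588.
Macaulay duration = Σ(t·PV) / P = 4,949.6342 / 853.4588 = 5.79950 half-year periods.
In years: 5.79950 / 2 = 2.89975 years.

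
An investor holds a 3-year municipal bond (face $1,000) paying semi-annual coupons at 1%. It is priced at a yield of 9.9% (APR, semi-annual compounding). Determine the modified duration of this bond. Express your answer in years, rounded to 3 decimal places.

Periodic yield y = 0.0495. First find Macaulay duration:
  t   CF        PV=CF/(1+0.0495)^t    t·PV
  1         5.00         4.7642         4.7642
  2         5.00         4.5395         9.0789
  3         5.00         4.3254        12.9761
  4         5.00         4.1214        16.4854
  5         5.00         3.9270        19.6349
  6     1,005.00       752.0928     4,512.5565
  Σ                    773.7701     4,575.4960
P = 773.7701; Macaulay duration = 4,575.4960 / 773.7701 = 5.91325 half-year periods = 2.95663 years.
Modified duration = D_Mac / (1 + y) = 2.95663 / 1.0495 = 2.81717 years.

2.817 years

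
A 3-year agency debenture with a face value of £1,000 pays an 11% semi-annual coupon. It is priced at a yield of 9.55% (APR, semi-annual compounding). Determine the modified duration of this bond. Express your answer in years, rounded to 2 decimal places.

2.52 years

Periodic yield y = 0.04775. First find Macaulay duration:
  t   CF        PV=CF/(1+0.04775)^t    t·PV
  1        55.00        52.4934        52.4934
  2        55.00        50.1011       100.2022
  3        55.00        47.8178       143.4534
  4        55.00        45.6386       182.5543
  5        55.00        43.5586       217.7932
  6     1,055.00       797.4555     4,784.7328
  Σ                  1,037.0650     5,481.2294
P = 1,037.0650; Macaulay duration = 5,481.2294 / 1,037.0650 = 5.28533 half-year periods = 2.64266 years.
Modified duration = D_Mac / (1 + y) = 2.64266 / 1.04775 = 2.52223 years.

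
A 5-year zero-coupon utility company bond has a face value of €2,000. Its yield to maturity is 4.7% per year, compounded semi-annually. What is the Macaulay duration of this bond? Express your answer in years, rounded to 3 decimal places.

5.000 years

A zero-coupon bond has a single cash flow at maturity, so its Macaulay duration equals its maturity: 5 years.
(Equivalently: 10 semi-annual periods ÷ 2 = 5 years.)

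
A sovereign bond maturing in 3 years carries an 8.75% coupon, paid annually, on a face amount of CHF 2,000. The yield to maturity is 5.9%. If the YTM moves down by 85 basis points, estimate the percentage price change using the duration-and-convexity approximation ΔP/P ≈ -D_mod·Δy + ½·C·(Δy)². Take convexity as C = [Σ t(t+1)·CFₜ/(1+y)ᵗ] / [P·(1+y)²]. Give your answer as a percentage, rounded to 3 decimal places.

With y = 0.059:
  t   CF        PV=CF/(1+0.059)^t    t·PV        t(t+1)·PV
  1       175.00       165.2502       165.2502         330.5005
  2       175.00       156.0437       312.0873         936.2620
  3     2,175.00     1,831.3501     5,494.0504      21,976.2014
  Σ                  2,152.6440     5,971.3879      23,242.9639
P = 2,152.6440; D_Mac = 2.77398 yrs; D_mod = 2.61943 yrs; C = 9.62781.
Duration effect: -2.61943 × (-0.0085) = +0.022265
Convexity effect: 0.5 × 9.62781 × (-0.0085)² = +0.0003478
ΔP/P ≈ +0.022265 + 0.0003478 = +0.022613 = +2.2613%.

+2.261%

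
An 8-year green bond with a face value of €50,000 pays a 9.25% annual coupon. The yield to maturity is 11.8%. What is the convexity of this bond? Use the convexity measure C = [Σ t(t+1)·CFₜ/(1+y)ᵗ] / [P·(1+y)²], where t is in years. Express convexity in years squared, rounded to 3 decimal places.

With y = 0.118:
  t   CF        PV=CF/(1+0.118)^t    t·PV        t(t+1)·PV
  1     4,625.00     4,136.8515     4,136.8515       8,273.7030
  2     4,625.00     3,700.2250     7,400.4499      22,201.3498
  3     4,625.00     3,309.6824     9,929.0473      39,716.1893
  4     4,625.00     2,960.3600    11,841.4399      59,207.1994
  5     4,625.00     2,647.9069    13,239.5347      79,437.2085
  6     4,625.00     2,368.4320    14,210.5919      99,474.1430
  7     4,625.00     2,118.4544    14,829.1805     118,633.4442
  8    54,625.00    22,379.8423   179,038.7383   1,611,348.6443
  Σ                 43,621.7545   254,625.8341   2,038,291.8815
P = 43,621.7545.
Convexity = Σ t(t+1)·PV / [P·(1+y)²] = 2,038,291.8815 / (43,621.7545 × 1.249924) = 37.38347.

37.383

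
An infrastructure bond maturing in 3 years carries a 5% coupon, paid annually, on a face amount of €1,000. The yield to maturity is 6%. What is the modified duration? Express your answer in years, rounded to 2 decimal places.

Periodic yield y = 0.06. First find Macaulay duration:
  t   CF        PV=CF/(1+0.06)^t    t·PV
  1        50.00        47.1698        47.1698
  2        50.00        44.4998        88.9996
  3     1,050.00       881.6002     2,644.8007
  Σ                    973.2699     2,780.9702
P = 973.2699; Macaulay duration = 2,780.9702 / 973.2699 = 2.85735 years.
Modified duration = D_Mac / (1 + y) = 2.85735 / 1.06 = 2.69561 years.

2.70 years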